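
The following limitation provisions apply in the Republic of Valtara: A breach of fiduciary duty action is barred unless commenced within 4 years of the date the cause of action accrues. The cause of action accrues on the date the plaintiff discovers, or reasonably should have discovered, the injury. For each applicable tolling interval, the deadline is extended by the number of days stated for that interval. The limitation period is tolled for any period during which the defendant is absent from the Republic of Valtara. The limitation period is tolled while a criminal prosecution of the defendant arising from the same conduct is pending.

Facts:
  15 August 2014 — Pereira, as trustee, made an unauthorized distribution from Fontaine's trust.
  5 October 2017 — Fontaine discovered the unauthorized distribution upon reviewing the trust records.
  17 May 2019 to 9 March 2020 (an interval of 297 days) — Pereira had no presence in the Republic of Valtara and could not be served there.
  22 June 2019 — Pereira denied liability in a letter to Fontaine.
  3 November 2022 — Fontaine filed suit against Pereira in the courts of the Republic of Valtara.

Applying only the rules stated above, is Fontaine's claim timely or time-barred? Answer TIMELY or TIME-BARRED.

TIME-BARRED

The claim did not accrue until Fontaine discovered the injury on 5 October 2017; the 15 August 2014 act date does not start the clock under the stated rule.
Adding the 4 years base period to 5 October 2017 gives a deadline of 5 October 2021, before any tolling.
The defendant's absence from the jurisdiction from 17 May 2019 to 9 March 2020 tolled the period for 297 days, extending the deadline to 29 July 2022.
None of the other events listed affects the running of the period under the stated rules.
Filing on 3 November 2022 missed the 29 July 2022 deadline — the action is time-barred.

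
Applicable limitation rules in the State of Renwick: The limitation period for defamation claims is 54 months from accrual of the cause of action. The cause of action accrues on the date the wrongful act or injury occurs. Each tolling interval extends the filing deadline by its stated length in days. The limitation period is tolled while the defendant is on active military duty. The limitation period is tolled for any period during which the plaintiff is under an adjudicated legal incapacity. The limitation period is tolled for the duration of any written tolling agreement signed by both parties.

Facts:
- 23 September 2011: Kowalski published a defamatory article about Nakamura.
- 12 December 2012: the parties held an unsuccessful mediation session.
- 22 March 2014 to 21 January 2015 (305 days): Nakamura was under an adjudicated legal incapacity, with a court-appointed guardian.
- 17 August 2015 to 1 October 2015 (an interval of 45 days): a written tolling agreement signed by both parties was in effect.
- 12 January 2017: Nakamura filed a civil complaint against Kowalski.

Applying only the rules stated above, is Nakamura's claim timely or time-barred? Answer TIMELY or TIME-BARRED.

The limitation period began to run on 23 September 2011.
The untolled deadline — 54 months after 23 September 2011 — is 23 March 2016.
The period was tolled for 305 days by the plaintiff's legal incapacity (22 March 2014 to 21 January 2015), pushing the deadline to 22 January 2017.
The written tolling agreement from 17 August 2015 to 1 October 2015 tolled the period for 45 days, extending the deadline to 8 March 2017.
The other events in the timeline have no effect on the limitation period under the stated rules.
Filing on 12 January 2017 beat the 8 March 2017 deadline — the action is timely.

TIMELY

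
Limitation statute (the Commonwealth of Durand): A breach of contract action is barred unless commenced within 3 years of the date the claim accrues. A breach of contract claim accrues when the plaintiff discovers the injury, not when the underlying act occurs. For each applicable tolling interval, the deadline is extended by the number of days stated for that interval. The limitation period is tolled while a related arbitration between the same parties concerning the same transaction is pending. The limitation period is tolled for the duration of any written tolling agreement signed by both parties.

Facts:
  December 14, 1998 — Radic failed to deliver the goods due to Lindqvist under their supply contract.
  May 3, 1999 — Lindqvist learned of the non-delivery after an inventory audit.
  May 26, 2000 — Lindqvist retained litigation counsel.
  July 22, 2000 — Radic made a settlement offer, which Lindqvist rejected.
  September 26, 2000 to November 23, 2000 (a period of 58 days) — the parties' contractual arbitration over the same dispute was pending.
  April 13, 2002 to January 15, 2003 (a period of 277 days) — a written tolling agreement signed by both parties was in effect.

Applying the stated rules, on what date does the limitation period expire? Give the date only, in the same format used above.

Accrual is tied to discovery, so the period began on May 3, 1999 rather than on December 14, 1998 when the act occurred.
The untolled deadline — 3 years after May 3, 1999 — is May 3, 2002.
The period was tolled for 58 days by the pending related arbitration (September 26, 2000 to November 23, 2000), pushing the deadline to June 30, 2002.
The written tolling agreement from April 13, 2002 to January 15, 2003 tolled the period for 277 days, extending the deadline to April 3, 2003.
None of the other events listed affects the running of the period under the stated rules.

April 3, 2003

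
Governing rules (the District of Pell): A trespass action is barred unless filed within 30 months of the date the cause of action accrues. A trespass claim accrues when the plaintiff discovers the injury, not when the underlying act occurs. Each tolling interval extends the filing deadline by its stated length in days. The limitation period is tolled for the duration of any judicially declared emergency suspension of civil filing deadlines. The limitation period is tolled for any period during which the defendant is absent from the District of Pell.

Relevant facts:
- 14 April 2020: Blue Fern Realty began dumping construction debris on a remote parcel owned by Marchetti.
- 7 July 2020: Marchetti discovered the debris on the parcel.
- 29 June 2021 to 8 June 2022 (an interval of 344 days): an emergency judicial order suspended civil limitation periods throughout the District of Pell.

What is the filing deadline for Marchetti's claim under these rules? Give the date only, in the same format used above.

Accrual is tied to discovery, so the period began on 7 July 2020 rather than on 14 April 2020 when the act occurred.
Adding the 30 months base period to 7 July 2020 gives a deadline of 7 January 2023, before any tolling.
The emergency suspension of filing deadlines from 29 June 2021 to 8 June 2022 tolled the period for 344 days, extending the deadline to 17 December 2023.

17 December 2023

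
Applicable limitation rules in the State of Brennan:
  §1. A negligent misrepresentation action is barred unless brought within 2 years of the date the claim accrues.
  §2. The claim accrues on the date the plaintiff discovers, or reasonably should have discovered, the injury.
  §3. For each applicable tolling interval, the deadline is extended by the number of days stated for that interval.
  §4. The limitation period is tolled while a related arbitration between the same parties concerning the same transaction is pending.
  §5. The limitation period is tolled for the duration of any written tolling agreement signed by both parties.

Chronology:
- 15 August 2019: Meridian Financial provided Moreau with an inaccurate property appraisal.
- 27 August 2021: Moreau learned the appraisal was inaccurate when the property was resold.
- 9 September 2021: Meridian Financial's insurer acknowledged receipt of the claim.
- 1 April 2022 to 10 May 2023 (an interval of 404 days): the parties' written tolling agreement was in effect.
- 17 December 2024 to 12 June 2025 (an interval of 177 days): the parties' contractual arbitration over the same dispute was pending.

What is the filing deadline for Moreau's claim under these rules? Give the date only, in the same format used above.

The claim did not accrue until Moreau discovered the injury on 27 August 2021; the 15 August 2019 act date does not start the clock under the stated rule.
The untolled deadline — 2 years after 27 August 2021 — is 27 August 2023.
The written tolling agreement from 1 April 2022 to 10 May 2023 tolled the period for 404 days, extending the deadline to 4 October 2024.
By the time the pending related arbitration began on 17 December 2024, the limitation period had already expired on 4 October 2024; that interval cannot revive it.
None of the other events listed affects the running of the period under the stated rules.

4 October 2024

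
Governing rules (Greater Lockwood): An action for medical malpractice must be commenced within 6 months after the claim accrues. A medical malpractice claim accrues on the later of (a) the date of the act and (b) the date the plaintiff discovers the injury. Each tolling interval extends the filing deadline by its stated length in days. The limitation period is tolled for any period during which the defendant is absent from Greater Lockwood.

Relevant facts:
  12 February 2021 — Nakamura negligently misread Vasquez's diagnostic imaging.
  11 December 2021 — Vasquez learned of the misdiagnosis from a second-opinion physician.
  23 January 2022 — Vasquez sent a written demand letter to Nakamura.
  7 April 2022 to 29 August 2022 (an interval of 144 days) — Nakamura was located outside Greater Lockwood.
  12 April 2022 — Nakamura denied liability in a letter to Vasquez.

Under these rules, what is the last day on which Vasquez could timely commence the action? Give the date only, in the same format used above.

2 November 2022

Because discovery on 11 December 2021 post-dates the 12 February 2021 act, accrual under the later-of rule falls on 11 December 2021.
6 months from 11 December 2021 is 11 June 2022.
The period was tolled for 144 days by the defendant's absence from the jurisdiction (7 April 2022 to 29 August 2022), pushing the deadline to 2 November 2022.
Nothing else in the chronology tolls or restarts the period.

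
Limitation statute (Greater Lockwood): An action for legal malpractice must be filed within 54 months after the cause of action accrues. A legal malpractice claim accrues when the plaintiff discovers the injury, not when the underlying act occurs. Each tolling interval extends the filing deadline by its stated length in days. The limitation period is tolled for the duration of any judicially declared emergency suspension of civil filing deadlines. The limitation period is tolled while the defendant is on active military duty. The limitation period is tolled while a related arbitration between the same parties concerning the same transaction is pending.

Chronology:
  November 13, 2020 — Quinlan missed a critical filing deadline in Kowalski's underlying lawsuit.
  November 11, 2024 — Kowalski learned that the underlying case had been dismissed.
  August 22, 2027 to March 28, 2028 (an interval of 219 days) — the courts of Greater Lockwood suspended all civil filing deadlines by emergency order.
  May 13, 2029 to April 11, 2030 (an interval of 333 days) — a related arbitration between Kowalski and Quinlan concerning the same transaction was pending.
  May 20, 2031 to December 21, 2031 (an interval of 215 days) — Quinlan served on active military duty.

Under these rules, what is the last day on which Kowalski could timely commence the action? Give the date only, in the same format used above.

Under the discovery rule, the claim accrued on November 11, 2024, when Kowalski discovered the injury — not on the November 13, 2020 date of the underlying act.
The untolled deadline — 54 months after November 11, 2024 — is May 11, 2029.
The emergency suspension of filing deadlines from August 22, 2027 to March 28, 2028 tolled the period for 219 days, extending the deadline to December 16, 2029.
The period was tolled for 333 days by the pending related arbitration (May 13, 2029 to April 11, 2030), pushing the deadline to November 14, 2030.
The defendant's active military service from May 20, 2031 to December 21, 2031 began after the period had already run on November 14, 2030, so it has no tolling effect.

November 14, 2030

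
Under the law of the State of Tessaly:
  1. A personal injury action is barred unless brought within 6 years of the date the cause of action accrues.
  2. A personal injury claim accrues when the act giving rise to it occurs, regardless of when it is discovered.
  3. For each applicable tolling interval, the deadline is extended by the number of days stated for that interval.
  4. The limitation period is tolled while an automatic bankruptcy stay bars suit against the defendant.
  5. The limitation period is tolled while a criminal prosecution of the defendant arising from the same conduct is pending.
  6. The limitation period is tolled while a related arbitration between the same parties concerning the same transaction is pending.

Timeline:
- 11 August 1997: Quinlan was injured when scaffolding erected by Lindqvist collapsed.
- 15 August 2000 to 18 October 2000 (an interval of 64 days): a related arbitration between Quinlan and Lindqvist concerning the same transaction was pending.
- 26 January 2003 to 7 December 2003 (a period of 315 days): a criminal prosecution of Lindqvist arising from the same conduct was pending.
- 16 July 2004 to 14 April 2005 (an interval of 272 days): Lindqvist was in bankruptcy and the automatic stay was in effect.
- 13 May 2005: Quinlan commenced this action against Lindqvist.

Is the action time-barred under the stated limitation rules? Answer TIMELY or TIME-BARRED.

TIMELY

The limitation period began to run on 11 August 1997.
Adding the 6 years base period to 11 August 1997 gives a deadline of 11 August 2003, before any tolling.
The period was tolled for 64 days by the pending related arbitration (15 August 2000 to 18 October 2000), pushing the deadline to 14 October 2003.
The period was tolled for 315 days by the pending criminal prosecution (26 January 2003 to 7 December 2003), pushing the deadline to 24 August 2004.
The automatic bankruptcy stay from 16 July 2004 to 14 April 2005 tolled the period for 272 days, extending the deadline to 23 May 2005.
Filing on 13 May 2005 beat the 23 May 2005 deadline — the action is timely.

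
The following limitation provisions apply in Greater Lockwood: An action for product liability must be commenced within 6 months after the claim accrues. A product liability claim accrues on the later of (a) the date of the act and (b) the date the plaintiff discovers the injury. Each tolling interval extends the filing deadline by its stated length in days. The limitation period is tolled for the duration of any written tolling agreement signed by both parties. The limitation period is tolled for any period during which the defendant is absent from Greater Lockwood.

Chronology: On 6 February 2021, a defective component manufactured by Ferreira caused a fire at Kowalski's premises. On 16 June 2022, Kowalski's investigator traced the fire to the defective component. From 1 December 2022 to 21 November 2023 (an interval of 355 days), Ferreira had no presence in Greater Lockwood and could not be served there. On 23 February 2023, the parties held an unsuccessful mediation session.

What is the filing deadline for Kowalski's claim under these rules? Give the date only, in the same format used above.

Taking the later of the act (6 February 2021) and discovery (16 June 2022), the claim accrued on 16 June 2022.
The untolled deadline — 6 months after 16 June 2022 — is 16 December 2022.
Because the defendant's absence from the jurisdiction ran from 1 December 2022 to 21 November 2023, the deadline is extended by 355 days to 6 December 2023.
None of the other events listed affects the running of the period under the stated rules.

6 December 2023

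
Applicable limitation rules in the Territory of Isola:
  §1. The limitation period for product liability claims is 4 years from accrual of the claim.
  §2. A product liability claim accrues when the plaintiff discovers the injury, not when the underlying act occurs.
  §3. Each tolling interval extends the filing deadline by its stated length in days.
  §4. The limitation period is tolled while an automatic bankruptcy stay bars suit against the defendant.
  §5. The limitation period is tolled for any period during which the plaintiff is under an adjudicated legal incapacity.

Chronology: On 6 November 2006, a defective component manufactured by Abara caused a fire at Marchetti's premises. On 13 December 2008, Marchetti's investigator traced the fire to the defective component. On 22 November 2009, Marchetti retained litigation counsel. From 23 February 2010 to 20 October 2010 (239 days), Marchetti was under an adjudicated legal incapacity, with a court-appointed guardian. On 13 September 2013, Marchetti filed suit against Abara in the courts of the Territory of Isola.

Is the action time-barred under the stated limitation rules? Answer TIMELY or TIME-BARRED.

Accrual is tied to discovery, so the period began on 13 December 2008 rather than on 6 November 2006 when the act occurred.
The untolled deadline — 4 years after 13 December 2008 — is 13 December 2012.
The plaintiff's legal incapacity from 23 February 2010 to 20 October 2010 tolled the period for 239 days, extending the deadline to 9 August 2013.
None of the other events listed affects the running of the period under the stated rules.
Filing on 13 September 2013 missed the 9 August 2013 deadline — the action is time-barred.

TIME-BARRED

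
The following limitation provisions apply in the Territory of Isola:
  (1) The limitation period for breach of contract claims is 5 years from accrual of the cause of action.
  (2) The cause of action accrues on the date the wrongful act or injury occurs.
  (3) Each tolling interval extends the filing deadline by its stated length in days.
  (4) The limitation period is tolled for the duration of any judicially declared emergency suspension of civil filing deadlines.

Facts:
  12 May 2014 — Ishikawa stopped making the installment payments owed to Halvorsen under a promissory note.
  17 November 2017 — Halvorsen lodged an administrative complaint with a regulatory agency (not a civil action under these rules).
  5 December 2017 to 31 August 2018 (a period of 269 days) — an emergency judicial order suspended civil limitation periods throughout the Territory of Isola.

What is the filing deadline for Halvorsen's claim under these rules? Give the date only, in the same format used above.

The claim accrued on 12 May 2014, when the wrongful act occurred.
5 years from 12 May 2014 is 12 May 2019.
The period was tolled for 269 days by the emergency suspension of filing deadlines (5 December 2017 to 31 August 2018), pushing the deadline to 5 February 2020.
The other events in the timeline have no effect on the limitation period under the stated rules.

5 February 2020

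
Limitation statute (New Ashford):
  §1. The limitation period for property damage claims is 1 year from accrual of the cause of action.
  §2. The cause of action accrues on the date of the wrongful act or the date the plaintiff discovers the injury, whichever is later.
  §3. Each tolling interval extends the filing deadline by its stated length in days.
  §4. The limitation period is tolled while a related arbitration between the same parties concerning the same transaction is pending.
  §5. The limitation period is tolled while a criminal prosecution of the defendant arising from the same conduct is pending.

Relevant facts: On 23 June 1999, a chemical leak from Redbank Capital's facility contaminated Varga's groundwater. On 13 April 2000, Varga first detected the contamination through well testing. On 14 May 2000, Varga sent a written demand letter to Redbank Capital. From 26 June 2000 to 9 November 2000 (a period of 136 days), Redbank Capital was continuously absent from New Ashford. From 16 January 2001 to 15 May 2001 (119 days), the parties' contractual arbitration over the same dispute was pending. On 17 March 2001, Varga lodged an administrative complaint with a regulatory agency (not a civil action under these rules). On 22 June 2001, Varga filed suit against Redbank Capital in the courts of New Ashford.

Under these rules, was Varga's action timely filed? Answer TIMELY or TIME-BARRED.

Because discovery on 13 April 2000 post-dates the 23 June 1999 act, accrual under the later-of rule falls on 13 April 2000.
1 year from 13 April 2000 is 13 April 2001.
The pending related arbitration from 16 January 2001 to 15 May 2001 tolled the period for 119 days, extending the deadline to 10 August 2001.
No stated provision tolls the period for the defendant's absence, so the interval from 26 June 2000 to 9 November 2000 has no effect on the deadline.
The other events in the timeline have no effect on the limitation period under the stated rules.
The 22 June 2001 filing precedes the 10 August 2001 deadline; the claim is timely.

TIMELY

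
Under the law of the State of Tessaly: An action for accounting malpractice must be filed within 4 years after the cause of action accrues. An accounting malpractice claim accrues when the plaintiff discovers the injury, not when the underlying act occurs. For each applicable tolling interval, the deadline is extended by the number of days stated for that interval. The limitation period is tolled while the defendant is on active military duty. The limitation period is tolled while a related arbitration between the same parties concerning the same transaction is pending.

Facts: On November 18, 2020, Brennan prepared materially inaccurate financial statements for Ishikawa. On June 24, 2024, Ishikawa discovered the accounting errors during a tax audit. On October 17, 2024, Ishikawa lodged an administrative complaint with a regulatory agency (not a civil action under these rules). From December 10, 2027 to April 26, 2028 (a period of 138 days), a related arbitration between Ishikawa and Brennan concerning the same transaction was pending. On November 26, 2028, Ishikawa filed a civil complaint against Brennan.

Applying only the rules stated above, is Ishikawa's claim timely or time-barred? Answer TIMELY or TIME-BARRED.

Accrual is tied to discovery, so the period began on June 24, 2024 rather than on November 18, 2020 when the act occurred.
4 years from June 24, 2024 is June 24, 2028.
The period was tolled for 138 days by the pending related arbitration (December 10, 2027 to April 26, 2028), pushing the deadline to November 9, 2028.
None of the other events listed affects the running of the period under the stated rules.
Ishikawa filed on November 26, 2028, after the November 9, 2028 deadline, so the action is time-barred.

TIME-BARRED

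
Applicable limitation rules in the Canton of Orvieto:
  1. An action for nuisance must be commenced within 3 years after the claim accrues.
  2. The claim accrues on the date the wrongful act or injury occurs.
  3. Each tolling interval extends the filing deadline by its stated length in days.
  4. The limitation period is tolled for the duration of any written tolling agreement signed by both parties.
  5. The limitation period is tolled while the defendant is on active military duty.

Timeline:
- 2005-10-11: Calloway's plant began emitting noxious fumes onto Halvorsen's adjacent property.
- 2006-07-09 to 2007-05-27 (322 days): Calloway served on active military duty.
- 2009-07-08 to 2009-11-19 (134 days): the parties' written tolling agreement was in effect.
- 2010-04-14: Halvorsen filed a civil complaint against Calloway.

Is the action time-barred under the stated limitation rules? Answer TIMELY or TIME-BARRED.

The limitation period began to run on 2005-10-11.
3 years from 2005-10-11 is 2008-10-11.
The period was tolled for 322 days by the defendant's active military service (2006-07-09 to 2007-05-27), pushing the deadline to 2009-08-29.
The period was tolled for 134 days by the written tolling agreement (2009-07-08 to 2009-11-19), pushing the deadline to 2010-01-10.
The 2010-04-14 filing falls after the 2010-01-10 deadline; the claim is time-barred.

TIME-BARRED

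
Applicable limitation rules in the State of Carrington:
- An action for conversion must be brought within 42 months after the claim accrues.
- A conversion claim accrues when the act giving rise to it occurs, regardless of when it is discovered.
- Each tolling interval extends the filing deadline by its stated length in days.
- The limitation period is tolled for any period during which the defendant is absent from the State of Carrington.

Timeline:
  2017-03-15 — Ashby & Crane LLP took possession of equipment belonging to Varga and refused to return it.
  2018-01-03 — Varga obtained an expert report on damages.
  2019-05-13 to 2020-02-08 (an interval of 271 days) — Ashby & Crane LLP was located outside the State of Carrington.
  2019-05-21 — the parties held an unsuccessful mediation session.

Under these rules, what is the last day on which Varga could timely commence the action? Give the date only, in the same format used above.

2021-06-13

The claim accrued on 2017-03-15, when the wrongful act occurred.
The untolled deadline — 42 months after 2017-03-15 — is 2020-09-15.
The period was tolled for 271 days by the defendant's absence from the jurisdiction (2019-05-13 to 2020-02-08), pushing the deadline to 2021-06-13.
None of the other events listed affects the running of the period under the stated rules.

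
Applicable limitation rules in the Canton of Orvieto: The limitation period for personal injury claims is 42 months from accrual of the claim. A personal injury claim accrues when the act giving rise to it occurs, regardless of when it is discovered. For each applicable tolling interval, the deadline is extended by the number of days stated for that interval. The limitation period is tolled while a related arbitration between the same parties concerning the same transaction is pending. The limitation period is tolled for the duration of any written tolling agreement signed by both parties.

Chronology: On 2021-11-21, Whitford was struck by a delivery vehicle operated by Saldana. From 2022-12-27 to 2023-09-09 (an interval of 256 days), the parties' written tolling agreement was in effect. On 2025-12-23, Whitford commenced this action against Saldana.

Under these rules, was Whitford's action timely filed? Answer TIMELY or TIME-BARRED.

TIMELY

The limitation period began to run on 2021-11-21.
Adding the 42 months base period to 2021-11-21 gives a deadline of 2025-05-21, before any tolling.
Because the written tolling agreement ran from 2022-12-27 to 2023-09-09, the deadline is extended by 256 days to 2026-02-01.
The 2025-12-23 filing precedes the 2026-02-01 deadline; the claim is timely.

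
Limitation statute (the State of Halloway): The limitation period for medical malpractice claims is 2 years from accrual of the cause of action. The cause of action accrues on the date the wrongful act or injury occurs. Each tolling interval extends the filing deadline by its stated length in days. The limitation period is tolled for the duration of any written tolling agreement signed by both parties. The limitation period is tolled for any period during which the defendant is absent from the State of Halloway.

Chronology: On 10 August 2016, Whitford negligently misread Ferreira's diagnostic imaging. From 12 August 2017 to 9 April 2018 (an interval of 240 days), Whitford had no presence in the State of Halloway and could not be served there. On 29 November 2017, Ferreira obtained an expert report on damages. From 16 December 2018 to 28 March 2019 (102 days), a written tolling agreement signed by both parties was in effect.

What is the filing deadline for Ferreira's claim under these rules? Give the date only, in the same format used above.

18 July 2019

The cause of action accrued on 10 August 2016, the date of the act.
2 years from 10 August 2016 is 10 August 2018.
Because the defendant's absence from the jurisdiction ran from 12 August 2017 to 9 April 2018, the deadline is extended by 240 days to 7 April 2019.
Because the written tolling agreement ran from 16 December 2018 to 28 March 2019, the deadline is extended by 102 days to 18 July 2019.
Nothing else in the chronology tolls or restarts the period.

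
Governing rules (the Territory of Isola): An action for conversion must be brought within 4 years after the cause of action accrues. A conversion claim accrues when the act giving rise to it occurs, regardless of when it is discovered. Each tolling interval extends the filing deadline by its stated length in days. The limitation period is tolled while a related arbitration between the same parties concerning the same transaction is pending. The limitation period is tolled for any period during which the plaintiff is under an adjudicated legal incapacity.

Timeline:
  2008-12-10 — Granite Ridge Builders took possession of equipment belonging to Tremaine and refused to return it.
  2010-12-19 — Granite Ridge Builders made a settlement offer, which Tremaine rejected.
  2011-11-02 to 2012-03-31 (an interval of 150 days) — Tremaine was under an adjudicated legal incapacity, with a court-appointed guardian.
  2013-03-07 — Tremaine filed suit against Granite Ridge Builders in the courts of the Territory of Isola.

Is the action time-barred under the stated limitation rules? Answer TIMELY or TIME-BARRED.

The limitation period began to run on 2008-12-10.
4 years from 2008-12-10 is 2012-12-10.
Because the plaintiff's legal incapacity ran from 2011-11-02 to 2012-03-31, the deadline is extended by 150 days to 2013-05-09.
Nothing else in the chronology tolls or restarts the period.
Filing on 2013-03-07 beat the 2013-05-09 deadline — the action is timely.

TIMELY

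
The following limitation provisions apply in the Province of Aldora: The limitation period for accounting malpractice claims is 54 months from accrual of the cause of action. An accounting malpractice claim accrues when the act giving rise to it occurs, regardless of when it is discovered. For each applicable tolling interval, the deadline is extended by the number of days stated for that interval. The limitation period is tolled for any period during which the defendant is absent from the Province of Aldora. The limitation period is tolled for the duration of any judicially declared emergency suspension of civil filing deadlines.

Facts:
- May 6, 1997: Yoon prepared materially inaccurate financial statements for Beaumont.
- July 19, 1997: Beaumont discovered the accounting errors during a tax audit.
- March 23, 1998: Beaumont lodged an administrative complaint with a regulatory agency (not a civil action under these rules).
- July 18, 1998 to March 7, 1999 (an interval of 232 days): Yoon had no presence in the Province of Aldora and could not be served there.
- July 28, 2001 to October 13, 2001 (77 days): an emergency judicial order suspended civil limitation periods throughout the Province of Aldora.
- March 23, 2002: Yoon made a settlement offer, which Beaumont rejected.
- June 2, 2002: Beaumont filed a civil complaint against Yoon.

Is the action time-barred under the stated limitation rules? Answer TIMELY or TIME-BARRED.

Accrual is governed by the date of the act, so the period began to run on May 6, 1997; the later discovery on July 19, 1997 is irrelevant under the stated rule.
54 months from May 6, 1997 is November 6, 2001.
The defendant's absence from the jurisdiction from July 18, 1998 to March 7, 1999 tolled the period for 232 days, extending the deadline to June 26, 2002.
Because the emergency suspension of filing deadlines ran from July 28, 2001 to October 13, 2001, the deadline is extended by 77 days to September 11, 2002.
None of the other events listed affects the running of the period under the stated rules.
Beaumont filed on June 2, 2002, before the September 11, 2002 deadline, so the action is timely.

TIMELY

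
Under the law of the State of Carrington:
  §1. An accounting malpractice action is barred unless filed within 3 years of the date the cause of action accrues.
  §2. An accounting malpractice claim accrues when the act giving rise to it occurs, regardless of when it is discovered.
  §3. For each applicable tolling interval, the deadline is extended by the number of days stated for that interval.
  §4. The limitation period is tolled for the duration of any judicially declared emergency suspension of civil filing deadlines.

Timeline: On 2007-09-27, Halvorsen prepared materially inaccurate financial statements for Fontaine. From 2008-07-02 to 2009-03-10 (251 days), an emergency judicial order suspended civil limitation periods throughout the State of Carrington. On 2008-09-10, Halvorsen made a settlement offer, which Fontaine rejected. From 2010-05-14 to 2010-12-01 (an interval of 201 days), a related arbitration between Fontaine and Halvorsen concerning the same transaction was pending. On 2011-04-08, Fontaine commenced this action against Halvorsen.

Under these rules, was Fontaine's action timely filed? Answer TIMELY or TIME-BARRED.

TIMELY

The limitation period began to run on 2007-09-27.
The untolled deadline — 3 years after 2007-09-27 — is 2010-09-27.
The period was tolled for 251 days by the emergency suspension of filing deadlines (2008-07-02 to 2009-03-10), pushing the deadline to 2011-06-05.
No stated provision tolls the period for a pending arbitration, so the interval from 2010-05-14 to 2010-12-01 has no effect on the deadline.
Nothing else in the chronology tolls or restarts the period.
Fontaine filed on 2011-04-08, before the 2011-06-05 deadline, so the action is timely.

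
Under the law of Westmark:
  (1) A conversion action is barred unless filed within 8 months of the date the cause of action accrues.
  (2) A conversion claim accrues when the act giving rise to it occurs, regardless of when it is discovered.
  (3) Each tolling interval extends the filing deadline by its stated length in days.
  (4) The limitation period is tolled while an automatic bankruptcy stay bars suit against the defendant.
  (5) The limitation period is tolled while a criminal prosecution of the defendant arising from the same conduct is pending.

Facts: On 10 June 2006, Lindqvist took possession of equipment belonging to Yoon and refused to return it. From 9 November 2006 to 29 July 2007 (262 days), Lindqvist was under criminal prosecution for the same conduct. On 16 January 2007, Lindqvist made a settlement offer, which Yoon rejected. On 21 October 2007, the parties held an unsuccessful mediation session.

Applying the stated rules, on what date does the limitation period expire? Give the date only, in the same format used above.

30 October 2007

The claim accrued on 10 June 2006, when the wrongful act occurred.
The untolled deadline — 8 months after 10 June 2006 — is 10 February 2007.
Because the pending criminal prosecution ran from 9 November 2006 to 29 July 2007, the deadline is extended by 262 days to 30 October 2007.
The other events in the timeline have no effect on the limitation period under the stated rules.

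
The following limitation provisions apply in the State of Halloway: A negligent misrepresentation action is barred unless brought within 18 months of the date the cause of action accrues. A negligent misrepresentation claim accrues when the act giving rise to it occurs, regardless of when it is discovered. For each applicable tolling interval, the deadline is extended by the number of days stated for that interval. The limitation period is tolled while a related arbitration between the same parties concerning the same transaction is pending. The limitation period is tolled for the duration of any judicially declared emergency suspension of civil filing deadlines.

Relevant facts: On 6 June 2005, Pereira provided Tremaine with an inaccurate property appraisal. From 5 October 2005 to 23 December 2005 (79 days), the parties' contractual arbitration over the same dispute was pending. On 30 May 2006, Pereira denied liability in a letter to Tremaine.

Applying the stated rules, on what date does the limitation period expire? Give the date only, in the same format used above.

The limitation period began to run on 6 June 2005.
18 months from 6 June 2005 is 6 December 2006.
The pending related arbitration from 5 October 2005 to 23 December 2005 tolled the period for 79 days, extending the deadline to 23 February 2007.
Nothing else in the chronology tolls or restarts the period.

23 February 2007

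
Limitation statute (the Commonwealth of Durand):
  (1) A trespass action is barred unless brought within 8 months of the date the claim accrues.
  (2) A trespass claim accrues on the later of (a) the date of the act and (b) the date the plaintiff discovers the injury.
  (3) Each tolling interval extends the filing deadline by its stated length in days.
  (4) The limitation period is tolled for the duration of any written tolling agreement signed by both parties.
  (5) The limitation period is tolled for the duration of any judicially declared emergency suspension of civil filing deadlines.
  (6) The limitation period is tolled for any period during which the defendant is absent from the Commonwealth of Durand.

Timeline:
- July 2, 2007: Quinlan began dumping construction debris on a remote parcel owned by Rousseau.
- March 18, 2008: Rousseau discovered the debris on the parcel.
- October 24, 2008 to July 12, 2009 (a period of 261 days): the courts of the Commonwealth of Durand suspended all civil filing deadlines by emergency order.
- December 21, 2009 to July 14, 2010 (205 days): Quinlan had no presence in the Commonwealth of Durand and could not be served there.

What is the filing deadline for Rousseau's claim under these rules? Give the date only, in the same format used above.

The claim accrued on March 18, 2008 — the later of the July 2, 2007 act and the March 18, 2008 discovery.
Adding the 8 months base period to March 18, 2008 gives a deadline of November 18, 2008, before any tolling.
Because the emergency suspension of filing deadlines ran from October 24, 2008 to July 12, 2009, the deadline is extended by 261 days to August 6, 2009.
The defendant's absence from the jurisdiction starting December 21, 2009 came too late — the period had run on August 6, 2009 — and so does not extend the deadline.

August 6, 2009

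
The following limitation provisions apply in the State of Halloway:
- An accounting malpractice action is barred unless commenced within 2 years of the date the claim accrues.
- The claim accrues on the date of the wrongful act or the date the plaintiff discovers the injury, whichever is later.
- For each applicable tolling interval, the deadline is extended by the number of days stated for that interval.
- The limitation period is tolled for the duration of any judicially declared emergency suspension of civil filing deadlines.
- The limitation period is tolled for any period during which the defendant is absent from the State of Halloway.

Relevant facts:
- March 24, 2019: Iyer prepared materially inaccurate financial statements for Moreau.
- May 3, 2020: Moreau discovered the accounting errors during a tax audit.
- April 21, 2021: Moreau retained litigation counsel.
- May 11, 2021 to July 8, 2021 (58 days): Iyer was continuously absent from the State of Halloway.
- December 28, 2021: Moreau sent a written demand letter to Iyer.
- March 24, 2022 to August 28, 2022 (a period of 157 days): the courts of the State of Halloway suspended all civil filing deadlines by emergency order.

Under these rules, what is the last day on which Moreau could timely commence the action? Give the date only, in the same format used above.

Taking the later of the act (March 24, 2019) and discovery (May 3, 2020), the claim accrued on May 3, 2020.
2 years from May 3, 2020 is May 3, 2022.
The defendant's absence from the jurisdiction from May 11, 2021 to July 8, 2021 tolled the period for 58 days, extending the deadline to June 30, 2022.
Because the emergency suspension of filing deadlines ran from March 24, 2022 to August 28, 2022, the deadline is extended by 157 days to December 4, 2022.
The other events in the timeline have no effect on the limitation period under the stated rules.

December 4, 2022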